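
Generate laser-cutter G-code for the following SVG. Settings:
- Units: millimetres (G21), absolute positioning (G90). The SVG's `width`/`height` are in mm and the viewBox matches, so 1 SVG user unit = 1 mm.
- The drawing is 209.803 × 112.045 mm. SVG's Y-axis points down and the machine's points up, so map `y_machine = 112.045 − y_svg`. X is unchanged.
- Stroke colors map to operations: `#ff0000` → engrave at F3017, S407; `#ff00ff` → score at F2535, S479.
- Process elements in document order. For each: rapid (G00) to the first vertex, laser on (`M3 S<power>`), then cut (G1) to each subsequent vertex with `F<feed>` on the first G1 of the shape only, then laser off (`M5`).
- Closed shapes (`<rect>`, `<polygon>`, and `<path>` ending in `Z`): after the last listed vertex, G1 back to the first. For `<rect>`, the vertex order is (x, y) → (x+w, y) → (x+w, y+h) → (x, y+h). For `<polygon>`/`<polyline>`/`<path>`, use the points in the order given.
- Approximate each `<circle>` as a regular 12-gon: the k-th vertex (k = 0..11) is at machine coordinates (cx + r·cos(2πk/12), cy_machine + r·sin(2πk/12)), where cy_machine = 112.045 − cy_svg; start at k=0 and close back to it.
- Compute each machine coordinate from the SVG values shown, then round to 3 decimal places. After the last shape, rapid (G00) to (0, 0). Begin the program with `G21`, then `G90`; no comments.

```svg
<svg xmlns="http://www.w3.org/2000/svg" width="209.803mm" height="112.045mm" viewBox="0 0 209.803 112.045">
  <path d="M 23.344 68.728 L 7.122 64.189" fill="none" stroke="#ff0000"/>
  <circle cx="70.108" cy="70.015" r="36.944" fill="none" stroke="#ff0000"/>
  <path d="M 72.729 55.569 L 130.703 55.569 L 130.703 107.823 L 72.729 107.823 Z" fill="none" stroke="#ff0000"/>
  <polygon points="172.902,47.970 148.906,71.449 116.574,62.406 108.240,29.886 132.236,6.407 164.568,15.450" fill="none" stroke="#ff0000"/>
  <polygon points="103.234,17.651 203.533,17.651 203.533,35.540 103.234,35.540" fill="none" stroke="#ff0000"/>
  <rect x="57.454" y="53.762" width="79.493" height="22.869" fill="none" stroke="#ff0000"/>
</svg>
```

G21
G90
G00 X23.344 Y43.317
M3 S407
G1 X7.122 Y47.856 F3017
M5
G00 X107.052 Y42.030
M3 S407
G1 X102.102 Y60.502 F3017
G1 X88.580 Y74.024
G1 X70.108 Y78.974
G1 X51.636 Y74.024
G1 X38.114 Y60.502
G1 X33.164 Y42.030
G1 X38.114 Y23.558
G1 X51.636 Y10.036
G1 X70.108 Y5.086
G1 X88.580 Y10.036
G1 X102.102 Y23.558
G1 X107.052 Y42.030
M5
G00 X72.729 Y56.476
M3 S407
G1 X130.703 Y56.476 F3017
G1 X130.703 Y4.222
G1 X72.729 Y4.222
G1 X72.729 Y56.476
M5
G00 X172.902 Y64.075
M3 S407
G1 X148.906 Y40.596 F3017
G1 X116.574 Y49.639
G1 X108.240 Y82.159
G1 X132.236 Y105.638
G1 X164.568 Y96.595
G1 X172.902 Y64.075
M5
G00 X103.234 Y94.394
M3 S407
G1 X203.533 Y94.394 F3017
G1 X203.533 Y76.505
G1 X103.234 Y76.505
G1 X103.234 Y94.394
M5
G00 X57.454 Y58.283
M3 S407
G1 X136.947 Y58.283 F3017
G1 X136.947 Y35.414
G1 X57.454 Y35.414
G1 X57.454 Y58.283
M5
G00 X0.000 Y0.000

viewBox `0 0 209.803 112.045` with mm width/height → 1 unit = 1 mm. Flip: y_m = 112.045 − y_svg.

**Shape 1** — `<path>` line segment, stroke `#ff0000` → engrave (S407, F3017). Machine vertices: (23.344,43.317) → (7.122,47.856). Open path.

**Shape 2** — `<circle>` circle, stroke `#ff0000` → engrave (S407, F3017). Machine vertices: (107.052,42.030) → (102.102,60.502) → (88.580,74.024) → (70.108,78.974) → (51.636,74.024) → (38.114,60.502) → (33.164,42.030) → (38.114,23.558) → (51.636,10.036) → (70.108,5.086) → (88.580,10.036) → (102.102,23.558) → (107.052,42.030). Closed: final G1 returns to the first vertex.

**Shape 3** — `<path>` rectangle, stroke `#ff0000` → engrave (S407, F3017). Machine vertices: (72.729,56.476) → (130.703,56.476) → (130.703,4.222) → (72.729,4.222) → (72.729,56.476). Closed: final G1 returns to the first vertex.

**Shape 4** — `<polygon>` regular polygon, stroke `#ff0000` → engrave (S407, F3017). Machine vertices: (172.902,64.075) → (148.906,40.596) → (116.574,49.639) → (108.240,82.159) → (132.236,105.638) → (164.568,96.595) → (172.902,64.075). Closed: final G1 returns to the first vertex.

**Shape 5** — `<polygon>` rectangle, stroke `#ff0000` → engrave (S407, F3017). Machine vertices: (103.234,94.394) → (203.533,94.394) → (203.533,76.505) → (103.234,76.505) → (103.234,94.394). Closed: final G1 returns to the first vertex.

**Shape 6** — `<rect>` rectangle, stroke `#ff0000` → engrave (S407, F3017). Machine vertices: (57.454,58.283) → (136.947,58.283) → (136.947,35.414) → (57.454,35.414) → (57.454,58.283). Closed: final G1 returns to the first vertex.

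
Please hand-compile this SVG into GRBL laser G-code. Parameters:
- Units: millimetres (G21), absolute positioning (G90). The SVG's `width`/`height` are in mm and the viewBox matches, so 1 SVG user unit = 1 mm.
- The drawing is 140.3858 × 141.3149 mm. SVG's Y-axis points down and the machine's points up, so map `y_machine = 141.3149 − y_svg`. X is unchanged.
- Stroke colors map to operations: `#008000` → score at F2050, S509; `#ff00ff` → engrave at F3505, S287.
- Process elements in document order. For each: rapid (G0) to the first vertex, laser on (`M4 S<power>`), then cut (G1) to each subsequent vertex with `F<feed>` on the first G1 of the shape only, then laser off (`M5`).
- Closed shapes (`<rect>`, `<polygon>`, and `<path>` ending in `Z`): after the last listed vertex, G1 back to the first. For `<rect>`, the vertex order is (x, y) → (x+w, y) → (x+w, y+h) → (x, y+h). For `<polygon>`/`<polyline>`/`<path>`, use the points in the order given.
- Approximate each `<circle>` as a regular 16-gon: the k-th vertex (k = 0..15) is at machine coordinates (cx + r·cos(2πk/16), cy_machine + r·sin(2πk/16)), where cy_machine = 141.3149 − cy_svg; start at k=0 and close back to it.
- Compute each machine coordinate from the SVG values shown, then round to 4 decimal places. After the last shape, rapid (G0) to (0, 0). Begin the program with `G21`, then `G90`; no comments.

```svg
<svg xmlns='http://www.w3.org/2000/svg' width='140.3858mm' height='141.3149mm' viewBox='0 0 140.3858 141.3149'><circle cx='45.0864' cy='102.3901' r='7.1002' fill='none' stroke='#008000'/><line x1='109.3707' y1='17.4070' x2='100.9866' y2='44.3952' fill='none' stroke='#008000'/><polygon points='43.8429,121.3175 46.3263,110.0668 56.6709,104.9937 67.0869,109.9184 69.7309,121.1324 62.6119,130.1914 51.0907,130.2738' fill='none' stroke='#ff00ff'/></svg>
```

G21
G90
G0 X52.1866 Y38.9248
M4 S509
G1 X51.6461 Y41.6419 F2050
G1 X50.1070 Y43.9454
G1 X47.8035 Y45.4845
G1 X45.0864 Y46.0250
G1 X42.3693 Y45.4845
G1 X40.0658 Y43.9454
G1 X38.5267 Y41.6419
G1 X37.9862 Y38.9248
G1 X38.5267 Y36.2077
G1 X40.0658 Y33.9042
G1 X42.3693 Y32.3651
G1 X45.0864 Y31.8246
G1 X47.8035 Y32.3651
G1 X50.1070 Y33.9042
G1 X51.6461 Y36.2077
G1 X52.1866 Y38.9248
M5
G0 X109.3707 Y123.9079
M4 S509
G1 X100.9866 Y96.9197 F2050
M5
G0 X43.8429 Y19.9974
M4 S287
G1 X46.3263 Y31.2481 F3505
G1 X56.6709 Y36.3212
G1 X67.0869 Y31.3965
G1 X69.7309 Y20.1825
G1 X62.6119 Y11.1235
G1 X51.0907 Y11.0411
G1 X43.8429 Y19.9974
M5
G0 X0.0000 Y0.0000

viewBox `0 0 140.3858 141.3149` with mm width/height → 1 unit = 1 mm. Flip: y_m = 141.3149 − y_svg.

**Shape 1** — `<circle>` circle, stroke `#008000` → score (S509, F2050). Machine vertices: (52.1866,38.9248) → (51.6461,41.6419) → (50.1070,43.9454) → (47.8035,45.4845) → (45.0864,46.0250) → (42.3693,45.4845) → (40.0658,43.9454) → (38.5267,41.6419) → (37.9862,38.9248) → (38.5267,36.2077) → (40.0658,33.9042) → (42.3693,32.3651) → (45.0864,31.8246) → (47.8035,32.3651) → (50.1070,33.9042) → (51.6461,36.2077) → (52.1866,38.9248). Closed: final G1 returns to the first vertex.

**Shape 2** — `<line>` line segment, stroke `#008000` → score (S509, F2050). Machine vertices: (109.3707,123.9079) → (100.9866,96.9197). Open path.

**Shape 3** — `<polygon>` regular polygon, stroke `#ff00ff` → engrave (S287, F3505). Machine vertices: (43.8429,19.9974) → (46.3263,31.2481) → (56.6709,36.3212) → (67.0869,31.3965) → (69.7309,20.1825) → (62.6119,11.1235) → (51.0907,11.0411) → (43.8429,19.9974). Closed: final G1 returns to the first vertex.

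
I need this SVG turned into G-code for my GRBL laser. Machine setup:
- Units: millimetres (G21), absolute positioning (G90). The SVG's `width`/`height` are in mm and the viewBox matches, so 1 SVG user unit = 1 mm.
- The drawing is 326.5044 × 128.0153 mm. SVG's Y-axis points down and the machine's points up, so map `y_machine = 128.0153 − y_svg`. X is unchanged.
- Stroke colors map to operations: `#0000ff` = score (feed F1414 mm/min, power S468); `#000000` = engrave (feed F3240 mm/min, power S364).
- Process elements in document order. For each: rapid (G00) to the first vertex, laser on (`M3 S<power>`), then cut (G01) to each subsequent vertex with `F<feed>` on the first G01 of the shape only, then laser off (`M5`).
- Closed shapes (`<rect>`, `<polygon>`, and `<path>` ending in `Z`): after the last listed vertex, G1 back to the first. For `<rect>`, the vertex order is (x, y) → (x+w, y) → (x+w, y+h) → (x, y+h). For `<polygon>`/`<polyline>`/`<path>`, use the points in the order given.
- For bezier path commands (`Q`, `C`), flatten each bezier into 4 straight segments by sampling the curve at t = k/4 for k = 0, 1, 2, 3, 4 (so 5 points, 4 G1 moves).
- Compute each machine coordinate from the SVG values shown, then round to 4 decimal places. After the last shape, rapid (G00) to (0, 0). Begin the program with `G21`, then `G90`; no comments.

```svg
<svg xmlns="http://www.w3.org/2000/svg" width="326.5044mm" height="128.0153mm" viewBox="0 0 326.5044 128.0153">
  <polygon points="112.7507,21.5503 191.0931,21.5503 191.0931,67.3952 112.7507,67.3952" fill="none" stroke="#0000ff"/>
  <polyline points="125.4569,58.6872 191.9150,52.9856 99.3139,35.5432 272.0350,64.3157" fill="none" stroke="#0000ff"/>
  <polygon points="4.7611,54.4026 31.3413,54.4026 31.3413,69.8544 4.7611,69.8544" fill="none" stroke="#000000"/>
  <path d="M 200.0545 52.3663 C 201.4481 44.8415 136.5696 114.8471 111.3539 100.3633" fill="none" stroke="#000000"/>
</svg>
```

G21
G90
G00 X112.7507 Y106.4650
M3 S468
G01 X191.0931 Y106.4650 F1414
G01 X191.0931 Y60.6201
G01 X112.7507 Y60.6201
G01 X112.7507 Y106.4650
M5
G00 X125.4569 Y69.3281
M3 S468
G01 X191.9150 Y75.0297 F1414
G01 X99.3139 Y92.4721
G01 X272.0350 Y63.6996
M5
G00 X4.7611 Y73.6127
M3 S364
G01 X31.3413 Y73.6127 F3240
G01 X31.3413 Y58.1609
G01 X4.7611 Y58.1609
G01 X4.7611 Y73.6127
M5
G00 X200.0545 Y75.6490
M3 S364
G01 X190.3289 Y69.2872 F3240
G01 X165.6827 Y49.0409
G01 X136.0472 Y30.0994
G01 X111.3539 Y27.6520
M5
G00 X0.0000 Y0.0000

1 u = 1 mm; y_m = 128.0153 − y.

[1] `<polygon>` rectangle, #0000ff→score S468 F1414: (112.7507,106.4650) → (191.0931,106.4650) → (191.0931,60.6201) → (112.7507,60.6201) → (112.7507,106.4650) (closed)

[2] `<polyline>` open polyline, #0000ff→score S468 F1414: (125.4569,69.3281) → (191.9150,75.0297) → (99.3139,92.4721) → (272.0350,63.6996)

[3] `<polygon>` rectangle, #000000→engrave S364 F3240: (4.7611,73.6127) → (31.3413,73.6127) → (31.3413,58.1609) → (4.7611,58.1609) → (4.7611,73.6127) (closed)

[4] `<path>` cubic bezier, #000000→engrave S364 F3240: (200.0545,75.6490) → (190.3289,69.2872) → (165.6827,49.0409) → (136.0472,30.0994) → (111.3539,27.6520)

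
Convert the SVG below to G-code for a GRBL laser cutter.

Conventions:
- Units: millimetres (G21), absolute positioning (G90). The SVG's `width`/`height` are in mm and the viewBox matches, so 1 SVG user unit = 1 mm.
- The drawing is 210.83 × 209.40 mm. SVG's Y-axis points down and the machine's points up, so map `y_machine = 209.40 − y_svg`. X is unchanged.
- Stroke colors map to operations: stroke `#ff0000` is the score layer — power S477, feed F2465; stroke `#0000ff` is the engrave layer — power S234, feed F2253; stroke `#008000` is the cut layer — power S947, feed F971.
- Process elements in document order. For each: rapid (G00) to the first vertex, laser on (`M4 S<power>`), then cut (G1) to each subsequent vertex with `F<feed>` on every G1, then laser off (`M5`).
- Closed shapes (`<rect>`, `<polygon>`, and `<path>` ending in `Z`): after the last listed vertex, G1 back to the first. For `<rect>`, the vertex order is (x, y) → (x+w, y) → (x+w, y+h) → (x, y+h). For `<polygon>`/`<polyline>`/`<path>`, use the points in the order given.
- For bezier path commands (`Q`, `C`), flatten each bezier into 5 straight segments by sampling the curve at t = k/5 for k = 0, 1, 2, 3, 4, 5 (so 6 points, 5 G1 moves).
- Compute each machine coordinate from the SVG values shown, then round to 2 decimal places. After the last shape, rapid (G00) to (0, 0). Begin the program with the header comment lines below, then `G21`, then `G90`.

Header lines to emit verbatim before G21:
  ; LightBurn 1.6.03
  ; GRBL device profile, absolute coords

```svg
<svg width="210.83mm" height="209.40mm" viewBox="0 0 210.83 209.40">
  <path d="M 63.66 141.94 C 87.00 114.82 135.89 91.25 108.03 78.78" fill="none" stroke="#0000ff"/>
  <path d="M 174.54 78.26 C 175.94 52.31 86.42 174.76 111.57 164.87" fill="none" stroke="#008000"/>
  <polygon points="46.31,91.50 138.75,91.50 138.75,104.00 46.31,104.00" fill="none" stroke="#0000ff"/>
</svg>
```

; LightBurn 1.6.03
; GRBL device profile, absolute coords
G21
G90
G00 X63.66 Y67.46
M4 S234
G1 X79.91 Y83.25 F2253
G1 X97.38 Y97.82 F2253
G1 X111.17 Y110.81 F2253
G1 X116.35 Y121.87 F2253
G1 X108.03 Y130.62 F2253
M5
G00 X174.54 Y131.14
M4 S947
G1 X166.11 Y131.15 F971
G1 X145.74 Y109.02 F971
G1 X123.27 Y78.22 F971
G1 X108.60 Y52.23 F971
G1 X111.57 Y44.53 F971
M5
G00 X46.31 Y117.90
M4 S234
G1 X138.75 Y117.90 F2253
G1 X138.75 Y105.40 F2253
G1 X46.31 Y105.40 F2253
G1 X46.31 Y117.90 F2253
M5
G00 X0.00 Y0.00

viewBox `0 0 210.83 209.40` with mm width/height → 1 unit = 1 mm. Flip: y_m = 209.40 − y_svg.

**Shape 1** — `<path>` cubic bezier, stroke `#0000ff` → engrave (S234, F2253). Control points (SVG): P0=(63.66,141.94), P1=(87.00,114.82), P2=(135.89,91.25), P3=(108.03,78.78); sampled at t=k/5. Machine vertices: (63.66,67.46) → (79.91,83.25) → (97.38,97.82) → (111.17,110.81) → (116.35,121.87) → (108.03,130.62). Open path.

**Shape 2** — `<path>` cubic bezier, stroke `#008000` → cut (S947, F971). Control points (SVG): P0=(174.54,78.26), P1=(175.94,52.31), P2=(86.42,174.76), P3=(111.57,164.87); sampled at t=k/5. Machine vertices: (174.54,131.14) → (166.11,131.15) → (145.74,109.02) → (123.27,78.22) → (108.60,52.23) → (111.57,44.53). Open path.

**Shape 3** — `<polygon>` rectangle, stroke `#0000ff` → engrave (S234, F2253). Machine vertices: (46.31,117.90) → (138.75,117.90) → (138.75,105.40) → (46.31,105.40) → (46.31,117.90). Closed: final G1 returns to the first vertex.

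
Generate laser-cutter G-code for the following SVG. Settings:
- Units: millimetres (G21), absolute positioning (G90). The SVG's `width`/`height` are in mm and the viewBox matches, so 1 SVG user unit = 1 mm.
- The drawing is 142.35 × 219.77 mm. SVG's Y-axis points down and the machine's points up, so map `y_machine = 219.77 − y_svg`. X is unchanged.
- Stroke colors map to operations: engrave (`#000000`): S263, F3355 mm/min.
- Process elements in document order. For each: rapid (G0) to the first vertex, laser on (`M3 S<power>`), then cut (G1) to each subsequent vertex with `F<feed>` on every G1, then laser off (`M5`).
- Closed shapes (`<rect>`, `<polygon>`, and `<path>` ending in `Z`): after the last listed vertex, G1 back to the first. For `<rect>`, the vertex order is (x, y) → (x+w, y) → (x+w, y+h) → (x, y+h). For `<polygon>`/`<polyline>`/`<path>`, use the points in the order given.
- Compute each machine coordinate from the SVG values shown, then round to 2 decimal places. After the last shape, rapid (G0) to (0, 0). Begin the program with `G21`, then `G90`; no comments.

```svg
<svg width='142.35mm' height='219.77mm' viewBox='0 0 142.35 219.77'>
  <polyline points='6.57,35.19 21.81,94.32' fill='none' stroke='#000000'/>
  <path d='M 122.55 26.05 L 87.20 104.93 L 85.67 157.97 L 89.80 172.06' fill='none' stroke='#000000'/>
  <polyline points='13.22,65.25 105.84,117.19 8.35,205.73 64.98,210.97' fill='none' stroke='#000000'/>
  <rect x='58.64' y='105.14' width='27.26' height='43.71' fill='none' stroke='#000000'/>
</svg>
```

G21
G90
G0 X6.57 Y184.58
M3 S263
G1 X21.81 Y125.45 F3355
M5
G0 X122.55 Y193.72
M3 S263
G1 X87.20 Y114.84 F3355
G1 X85.67 Y61.80 F3355
G1 X89.80 Y47.71 F3355
M5
G0 X13.22 Y154.52
M3 S263
G1 X105.84 Y102.58 F3355
G1 X8.35 Y14.04 F3355
G1 X64.98 Y8.80 F3355
M5
G0 X58.64 Y114.63
M3 S263
G1 X85.90 Y114.63 F3355
G1 X85.90 Y70.92 F3355
G1 X58.64 Y70.92 F3355
G1 X58.64 Y114.63 F3355
M5
G0 X0.00 Y0.00

1 u = 1 mm; y_m = 219.77 − y.

[1] `<polyline>` line segment, #000000→engrave S263 F3355: (6.57,184.58) → (21.81,125.45)

[2] `<path>` open polyline, #000000→engrave S263 F3355: (122.55,193.72) → (87.20,114.84) → (85.67,61.80) → (89.80,47.71)

[3] `<polyline>` open polyline, #000000→engrave S263 F3355: (13.22,154.52) → (105.84,102.58) → (8.35,14.04) → (64.98,8.80)

[4] `<rect>` rectangle, #000000→engrave S263 F3355: (58.64,114.63) → (85.90,114.63) → (85.90,70.92) → (58.64,70.92) → (58.64,114.63) (closed)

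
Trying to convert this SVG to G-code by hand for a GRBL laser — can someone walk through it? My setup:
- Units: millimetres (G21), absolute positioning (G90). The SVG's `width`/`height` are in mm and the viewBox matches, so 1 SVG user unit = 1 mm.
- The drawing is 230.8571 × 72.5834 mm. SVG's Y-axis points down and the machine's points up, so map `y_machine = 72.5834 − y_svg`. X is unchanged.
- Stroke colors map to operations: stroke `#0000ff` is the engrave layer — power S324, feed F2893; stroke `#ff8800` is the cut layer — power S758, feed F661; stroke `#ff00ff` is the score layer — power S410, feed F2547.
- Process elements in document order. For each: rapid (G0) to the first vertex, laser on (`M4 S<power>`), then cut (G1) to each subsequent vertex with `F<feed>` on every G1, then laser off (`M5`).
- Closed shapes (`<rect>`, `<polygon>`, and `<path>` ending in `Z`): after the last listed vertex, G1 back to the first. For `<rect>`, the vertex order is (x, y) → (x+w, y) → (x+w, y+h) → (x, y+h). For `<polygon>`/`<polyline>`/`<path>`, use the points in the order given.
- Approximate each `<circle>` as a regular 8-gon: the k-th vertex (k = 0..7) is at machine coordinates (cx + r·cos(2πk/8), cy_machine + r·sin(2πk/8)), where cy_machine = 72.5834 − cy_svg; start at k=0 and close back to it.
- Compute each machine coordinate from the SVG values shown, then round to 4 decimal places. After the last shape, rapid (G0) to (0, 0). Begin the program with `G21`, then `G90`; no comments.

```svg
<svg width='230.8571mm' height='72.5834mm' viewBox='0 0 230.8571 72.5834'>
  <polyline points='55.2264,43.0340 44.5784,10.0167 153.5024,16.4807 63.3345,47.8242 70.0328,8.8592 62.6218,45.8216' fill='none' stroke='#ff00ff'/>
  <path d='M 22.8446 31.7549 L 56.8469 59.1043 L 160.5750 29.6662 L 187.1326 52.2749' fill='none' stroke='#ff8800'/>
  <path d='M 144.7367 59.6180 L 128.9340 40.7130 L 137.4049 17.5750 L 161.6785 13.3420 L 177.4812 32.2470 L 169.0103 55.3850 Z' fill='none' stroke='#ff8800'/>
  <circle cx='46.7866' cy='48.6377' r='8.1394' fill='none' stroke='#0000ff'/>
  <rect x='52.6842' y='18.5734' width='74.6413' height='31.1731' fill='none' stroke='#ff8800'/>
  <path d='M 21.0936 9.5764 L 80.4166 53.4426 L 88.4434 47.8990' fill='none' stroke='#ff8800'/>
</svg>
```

G21
G90
G0 X55.2264 Y29.5494
M4 S410
G1 X44.5784 Y62.5667 F2547
G1 X153.5024 Y56.1027 F2547
G1 X63.3345 Y24.7592 F2547
G1 X70.0328 Y63.7242 F2547
G1 X62.6218 Y26.7618 F2547
M5
G0 X22.8446 Y40.8285
M4 S758
G1 X56.8469 Y13.4791 F661
G1 X160.5750 Y42.9172 F661
G1 X187.1326 Y20.3085 F661
M5
G0 X144.7367 Y12.9654
M4 S758
G1 X128.9340 Y31.8704 F661
G1 X137.4049 Y55.0084 F661
G1 X161.6785 Y59.2414 F661
G1 X177.4812 Y40.3364 F661
G1 X169.0103 Y17.1984 F661
G1 X144.7367 Y12.9654 F661
M5
G0 X54.9260 Y23.9457
M4 S324
G1 X52.5420 Y29.7011 F2893
G1 X46.7866 Y32.0851 F2893
G1 X41.0312 Y29.7011 F2893
G1 X38.6472 Y23.9457 F2893
G1 X41.0312 Y18.1903 F2893
G1 X46.7866 Y15.8063 F2893
G1 X52.5420 Y18.1903 F2893
G1 X54.9260 Y23.9457 F2893
M5
G0 X52.6842 Y54.0100
M4 S758
G1 X127.3255 Y54.0100 F661
G1 X127.3255 Y22.8369 F661
G1 X52.6842 Y22.8369 F661
G1 X52.6842 Y54.0100 F661
M5
G0 X21.0936 Y63.0070
M4 S758
G1 X80.4166 Y19.1408 F661
G1 X88.4434 Y24.6844 F661
M5
G0 X0.0000 Y0.0000

1 u = 1 mm; y_m = 72.5834 − y.

[1] `<polyline>` open polyline, #ff00ff→score S410 F2547: (55.2264,29.5494) → (44.5784,62.5667) → (153.5024,56.1027) → (63.3345,24.7592) → (70.0328,63.7242) → (62.6218,26.7618)

[2] `<path>` open polyline, #ff8800→cut S758 F661: (22.8446,40.8285) → (56.8469,13.4791) → (160.5750,42.9172) → (187.1326,20.3085)

[3] `<path>` regular polygon, #ff8800→cut S758 F661: (144.7367,12.9654) → (128.9340,31.8704) → (137.4049,55.0084) → (161.6785,59.2414) → (177.4812,40.3364) → (169.0103,17.1984) → (144.7367,12.9654) (closed)

[4] `<circle>` circle, #0000ff→engrave S324 F2893: (54.9260,23.9457) → (52.5420,29.7011) → (46.7866,32.0851) → (41.0312,29.7011) → (38.6472,23.9457) → (41.0312,18.1903) → (46.7866,15.8063) → (52.5420,18.1903) → (54.9260,23.9457) (closed)

[5] `<rect>` rectangle, #ff8800→cut S758 F661: (52.6842,54.0100) → (127.3255,54.0100) → (127.3255,22.8369) → (52.6842,22.8369) → (52.6842,54.0100) (closed)

[6] `<path>` open polyline, #ff8800→cut S758 F661: (21.0936,63.0070) → (80.4166,19.1408) → (88.4434,24.6844)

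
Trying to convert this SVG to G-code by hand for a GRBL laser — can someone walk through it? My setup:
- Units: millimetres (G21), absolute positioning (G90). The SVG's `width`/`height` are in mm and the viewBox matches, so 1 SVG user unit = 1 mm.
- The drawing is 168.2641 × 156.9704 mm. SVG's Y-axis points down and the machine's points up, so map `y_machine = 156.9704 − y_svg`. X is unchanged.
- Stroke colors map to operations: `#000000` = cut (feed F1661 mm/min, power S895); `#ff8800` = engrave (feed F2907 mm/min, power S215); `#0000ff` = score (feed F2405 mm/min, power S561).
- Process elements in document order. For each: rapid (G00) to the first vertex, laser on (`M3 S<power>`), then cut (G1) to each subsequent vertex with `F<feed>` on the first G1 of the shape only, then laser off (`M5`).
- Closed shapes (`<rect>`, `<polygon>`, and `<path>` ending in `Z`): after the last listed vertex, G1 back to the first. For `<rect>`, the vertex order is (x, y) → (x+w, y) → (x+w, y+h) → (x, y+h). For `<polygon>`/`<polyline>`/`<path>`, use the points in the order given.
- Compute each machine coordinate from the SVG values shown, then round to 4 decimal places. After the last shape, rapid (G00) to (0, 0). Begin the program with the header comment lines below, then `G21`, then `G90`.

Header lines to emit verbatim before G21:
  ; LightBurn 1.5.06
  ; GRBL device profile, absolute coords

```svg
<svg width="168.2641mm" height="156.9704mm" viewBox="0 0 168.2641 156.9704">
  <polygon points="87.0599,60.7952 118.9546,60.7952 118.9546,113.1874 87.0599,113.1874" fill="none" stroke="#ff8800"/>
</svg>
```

; LightBurn 1.5.06
; GRBL device profile, absolute coords
G21
G90
G00 X87.0599 Y96.1752
M3 S215
G1 X118.9546 Y96.1752 F2907
G1 X118.9546 Y43.7830
G1 X87.0599 Y43.7830
G1 X87.0599 Y96.1752
M5
G00 X0.0000 Y0.0000

viewBox `0 0 168.2641 156.9704` with mm width/height → 1 unit = 1 mm. Flip: y_m = 156.9704 − y_svg.

**Shape 1** — `<polygon>` rectangle, stroke `#ff8800` → engrave (S215, F2907). Machine vertices: (87.0599,96.1752) → (118.9546,96.1752) → (118.9546,43.7830) → (87.0599,43.7830) → (87.0599,96.1752). Closed: final G1 returns to the first vertex.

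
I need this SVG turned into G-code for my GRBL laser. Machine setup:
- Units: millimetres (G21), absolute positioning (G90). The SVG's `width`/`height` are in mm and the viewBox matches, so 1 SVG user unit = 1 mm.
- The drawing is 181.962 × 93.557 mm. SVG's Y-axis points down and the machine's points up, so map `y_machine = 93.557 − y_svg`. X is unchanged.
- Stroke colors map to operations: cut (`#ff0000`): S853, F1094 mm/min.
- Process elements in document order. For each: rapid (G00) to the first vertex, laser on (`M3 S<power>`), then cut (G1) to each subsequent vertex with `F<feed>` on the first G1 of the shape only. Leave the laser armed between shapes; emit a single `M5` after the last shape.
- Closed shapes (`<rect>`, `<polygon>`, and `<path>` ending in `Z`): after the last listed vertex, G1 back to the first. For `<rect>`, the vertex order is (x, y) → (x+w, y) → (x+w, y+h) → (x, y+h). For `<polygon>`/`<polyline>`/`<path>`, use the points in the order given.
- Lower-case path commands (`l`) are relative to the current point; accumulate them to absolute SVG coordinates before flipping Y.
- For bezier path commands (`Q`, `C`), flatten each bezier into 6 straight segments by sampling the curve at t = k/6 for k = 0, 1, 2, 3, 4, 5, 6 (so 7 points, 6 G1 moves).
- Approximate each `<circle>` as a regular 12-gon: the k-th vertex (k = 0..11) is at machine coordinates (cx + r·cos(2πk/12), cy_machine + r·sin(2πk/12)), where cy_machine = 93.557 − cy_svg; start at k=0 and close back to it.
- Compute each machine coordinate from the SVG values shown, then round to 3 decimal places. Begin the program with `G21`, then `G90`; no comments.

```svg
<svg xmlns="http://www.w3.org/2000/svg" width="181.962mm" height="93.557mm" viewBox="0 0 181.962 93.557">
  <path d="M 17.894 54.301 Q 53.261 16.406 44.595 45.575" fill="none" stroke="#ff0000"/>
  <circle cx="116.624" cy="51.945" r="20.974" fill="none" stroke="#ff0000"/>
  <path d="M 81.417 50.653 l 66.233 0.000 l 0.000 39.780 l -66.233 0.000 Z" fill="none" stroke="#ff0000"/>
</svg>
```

Since the viewBox matches the mm dimensions, user units are millimetres directly. The only transform is the Y-flip y_m = 93.557 − y_svg.

Shape 1 is a quadratic bezier drawn with `<path>`. Its stroke #ff0000 means cut at S853, F1094. After flipping Y the toolpath is (17.894,39.256) → (28.460,50.025) → (36.579,57.068) → (42.253,60.385) → (45.480,59.976) → (46.261,55.842) → (44.595,47.982).

Shape 2 is a circle drawn with `<circle>`. Its stroke #ff0000 means cut at S853, F1094. After flipping Y the toolpath is (137.598,41.612) → (134.788,52.099) → (127.111,59.776) → (116.624,62.586) → (106.137,59.776) → (98.460,52.099) → (95.650,41.612) → (98.460,31.125) → (106.137,23.448) → (116.624,20.638) → (127.111,23.448) → (134.788,31.125) → (137.598,41.612), returning to the start.

Shape 3 is a rectangle drawn with `<path>`. Its stroke #ff0000 means cut at S853, F1094. After flipping Y the toolpath is (81.417,42.904) → (147.650,42.904) → (147.650,3.124) → (81.417,3.124) → (81.417,42.904), returning to the start.

G21
G90
G00 X17.894 Y39.256
M3 S853
G1 X28.460 Y50.025 F1094
G1 X36.579 Y57.068
G1 X42.253 Y60.385
G1 X45.480 Y59.976
G1 X46.261 Y55.842
G1 X44.595 Y47.982
G00 X137.598 Y41.612
M3 S853
G1 X134.788 Y52.099 F1094
G1 X127.111 Y59.776
G1 X116.624 Y62.586
G1 X106.137 Y59.776
G1 X98.460 Y52.099
G1 X95.650 Y41.612
G1 X98.460 Y31.125
G1 X106.137 Y23.448
G1 X116.624 Y20.638
G1 X127.111 Y23.448
G1 X134.788 Y31.125
G1 X137.598 Y41.612
G00 X81.417 Y42.904
M3 S853
G1 X147.650 Y42.904 F1094
G1 X147.650 Y3.124
G1 X81.417 Y3.124
G1 X81.417 Y42.904
M5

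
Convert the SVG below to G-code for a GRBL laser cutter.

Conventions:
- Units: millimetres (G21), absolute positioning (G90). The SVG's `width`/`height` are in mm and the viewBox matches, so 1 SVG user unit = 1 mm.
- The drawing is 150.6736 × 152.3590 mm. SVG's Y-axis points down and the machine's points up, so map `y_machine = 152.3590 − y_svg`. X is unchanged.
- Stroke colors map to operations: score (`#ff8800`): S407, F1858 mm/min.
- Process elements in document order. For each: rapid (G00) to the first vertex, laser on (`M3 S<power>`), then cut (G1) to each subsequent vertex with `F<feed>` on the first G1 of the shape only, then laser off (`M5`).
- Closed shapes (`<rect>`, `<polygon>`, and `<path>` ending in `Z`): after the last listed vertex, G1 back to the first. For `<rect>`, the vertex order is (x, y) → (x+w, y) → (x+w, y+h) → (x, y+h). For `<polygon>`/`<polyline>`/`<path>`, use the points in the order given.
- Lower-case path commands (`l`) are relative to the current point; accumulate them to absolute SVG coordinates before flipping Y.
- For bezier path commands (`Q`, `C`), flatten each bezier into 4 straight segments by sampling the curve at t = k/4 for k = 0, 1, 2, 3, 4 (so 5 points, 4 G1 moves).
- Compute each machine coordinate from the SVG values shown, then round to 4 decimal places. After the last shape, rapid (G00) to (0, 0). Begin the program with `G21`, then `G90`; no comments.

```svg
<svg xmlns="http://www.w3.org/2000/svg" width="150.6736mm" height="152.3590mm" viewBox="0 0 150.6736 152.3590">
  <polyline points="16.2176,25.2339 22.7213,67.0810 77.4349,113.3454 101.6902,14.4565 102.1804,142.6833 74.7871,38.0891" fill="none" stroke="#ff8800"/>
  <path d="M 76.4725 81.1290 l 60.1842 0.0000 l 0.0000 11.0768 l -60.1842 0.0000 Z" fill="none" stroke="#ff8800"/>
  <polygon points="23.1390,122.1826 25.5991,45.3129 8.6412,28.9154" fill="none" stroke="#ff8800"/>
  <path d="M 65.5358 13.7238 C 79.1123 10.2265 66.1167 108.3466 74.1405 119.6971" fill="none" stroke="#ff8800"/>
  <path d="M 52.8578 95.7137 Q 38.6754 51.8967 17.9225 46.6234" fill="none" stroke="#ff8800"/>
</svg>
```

1 u = 1 mm; y_m = 152.3590 − y.

[1] `<polyline>` open polyline, #ff8800→score S407 F1858: (16.2176,127.1251) → (22.7213,85.2780) → (77.4349,39.0136) → (101.6902,137.9025) → (102.1804,9.6757) → (74.7871,114.2699)

[2] `<path>` rectangle, #ff8800→score S407 F1858: (76.4725,71.2300) → (136.6567,71.2300) → (136.6567,60.1532) → (76.4725,60.1532) → (76.4725,71.2300) (closed)

[3] `<polygon>` closed polygon, #ff8800→score S407 F1858: (23.1390,30.1764) → (25.5991,107.0461) → (8.6412,123.4436) → (23.1390,30.1764) (closed)

[4] `<path>` cubic bezier, #ff8800→score S407 F1858: (65.5358,138.6352) → (71.4795,125.1485) → (71.9204,91.2165) → (71.3202,54.5005) → (74.1405,32.6619)

[5] `<path>` quadratic bezier, #ff8800→score S407 F1858: (52.8578,56.6453) → (45.3559,76.1448) → (37.0328,90.8264) → (27.8883,100.6900) → (17.9225,105.7356)

G21
G90
G00 X16.2176 Y127.1251
M3 S407
G1 X22.7213 Y85.2780 F1858
G1 X77.4349 Y39.0136
G1 X101.6902 Y137.9025
G1 X102.1804 Y9.6757
G1 X74.7871 Y114.2699
M5
G00 X76.4725 Y71.2300
M3 S407
G1 X136.6567 Y71.2300 F1858
G1 X136.6567 Y60.1532
G1 X76.4725 Y60.1532
G1 X76.4725 Y71.2300
M5
G00 X23.1390 Y30.1764
M3 S407
G1 X25.5991 Y107.0461 F1858
G1 X8.6412 Y123.4436
G1 X23.1390 Y30.1764
M5
G00 X65.5358 Y138.6352
M3 S407
G1 X71.4795 Y125.1485 F1858
G1 X71.9204 Y91.2165
G1 X71.3202 Y54.5005
G1 X74.1405 Y32.6619
M5
G00 X52.8578 Y56.6453
M3 S407
G1 X45.3559 Y76.1448 F1858
G1 X37.0328 Y90.8264
G1 X27.8883 Y100.6900
G1 X17.9225 Y105.7356
M5
G00 X0.0000 Y0.0000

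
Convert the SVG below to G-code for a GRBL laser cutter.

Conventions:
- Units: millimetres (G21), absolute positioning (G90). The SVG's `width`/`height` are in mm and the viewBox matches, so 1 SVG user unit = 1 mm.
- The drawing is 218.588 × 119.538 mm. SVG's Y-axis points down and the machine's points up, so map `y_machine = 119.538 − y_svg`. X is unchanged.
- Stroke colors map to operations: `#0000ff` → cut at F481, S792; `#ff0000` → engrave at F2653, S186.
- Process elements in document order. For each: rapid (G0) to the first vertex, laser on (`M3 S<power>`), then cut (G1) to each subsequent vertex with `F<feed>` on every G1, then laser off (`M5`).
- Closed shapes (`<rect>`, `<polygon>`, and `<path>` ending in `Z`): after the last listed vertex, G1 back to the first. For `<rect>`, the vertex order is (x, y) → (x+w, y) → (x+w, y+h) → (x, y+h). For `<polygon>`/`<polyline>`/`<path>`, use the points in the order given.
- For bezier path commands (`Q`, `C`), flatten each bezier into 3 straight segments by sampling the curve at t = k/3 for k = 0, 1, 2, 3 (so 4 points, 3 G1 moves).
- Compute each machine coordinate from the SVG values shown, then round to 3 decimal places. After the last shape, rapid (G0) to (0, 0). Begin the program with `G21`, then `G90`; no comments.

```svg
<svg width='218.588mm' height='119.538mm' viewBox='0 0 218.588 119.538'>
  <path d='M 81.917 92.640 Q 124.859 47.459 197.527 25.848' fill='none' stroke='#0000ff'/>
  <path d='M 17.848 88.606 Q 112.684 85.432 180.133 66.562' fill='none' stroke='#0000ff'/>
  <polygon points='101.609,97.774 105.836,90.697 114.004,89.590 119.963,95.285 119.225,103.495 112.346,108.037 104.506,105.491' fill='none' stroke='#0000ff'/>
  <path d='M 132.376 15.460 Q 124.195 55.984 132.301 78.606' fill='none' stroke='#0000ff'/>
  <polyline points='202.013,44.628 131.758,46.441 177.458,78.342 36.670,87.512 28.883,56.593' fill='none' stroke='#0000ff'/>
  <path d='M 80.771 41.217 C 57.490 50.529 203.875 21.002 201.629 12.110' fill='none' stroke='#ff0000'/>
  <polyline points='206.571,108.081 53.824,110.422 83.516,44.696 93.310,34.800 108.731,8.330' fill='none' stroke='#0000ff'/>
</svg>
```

G21
G90
G0 X81.917 Y26.898
M3 S792
G1 X113.848 Y54.400 F481
G1 X152.385 Y76.664 F481
G1 X197.527 Y93.690 F481
M5
G0 X17.848 Y30.932
M3 S792
G1 X78.029 Y34.792 F481
G1 X132.124 Y42.140 F481
G1 X180.133 Y52.976 F481
M5
G0 X101.609 Y21.764
M3 S792
G1 X105.836 Y28.841 F481
G1 X114.004 Y29.948 F481
G1 X119.963 Y24.253 F481
G1 X119.225 Y16.043 F481
G1 X112.346 Y11.501 F481
G1 X104.506 Y14.047 F481
G1 X101.609 Y21.764 F481
M5
G0 X132.376 Y104.078
M3 S792
G1 X128.732 Y79.051 F481
G1 X128.707 Y58.002 F481
G1 X132.301 Y40.932 F481
M5
G0 X202.013 Y74.910
M3 S792
G1 X131.758 Y73.097 F481
G1 X177.458 Y41.196 F481
G1 X36.670 Y32.026 F481
G1 X28.883 Y62.945 F481
M5
G0 X80.771 Y78.321
M3 S186
G1 X102.257 Y79.753 F2653
G1 X166.120 Y93.860 F2653
G1 X201.629 Y107.428 F2653
M5
G0 X206.571 Y11.457
M3 S792
G1 X53.824 Y9.116 F481
G1 X83.516 Y74.842 F481
G1 X93.310 Y84.738 F481
G1 X108.731 Y111.208 F481
M5
G0 X0.000 Y0.000

1 u = 1 mm; y_m = 119.538 − y.

[1] `<path>` quadratic bezier, #0000ff→cut S792 F481: (81.917,26.898) → (113.848,54.400) → (152.385,76.664) → (197.527,93.690)

[2] `<path>` quadratic bezier, #0000ff→cut S792 F481: (17.848,30.932) → (78.029,34.792) → (132.124,42.140) → (180.133,52.976)

[3] `<polygon>` regular polygon, #0000ff→cut S792 F481: (101.609,21.764) → (105.836,28.841) → (114.004,29.948) → (119.963,24.253) → (119.225,16.043) → (112.346,11.501) → (104.506,14.047) → (101.609,21.764) (closed)

[4] `<path>` quadratic bezier, #0000ff→cut S792 F481: (132.376,104.078) → (128.732,79.051) → (128.707,58.002) → (132.301,40.932)

[5] `<polyline>` open polyline, #0000ff→cut S792 F481: (202.013,74.910) → (131.758,73.097) → (177.458,41.196) → (36.670,32.026) → (28.883,62.945)

[6] `<path>` cubic bezier, #ff0000→engrave S186 F2653: (80.771,78.321) → (102.257,79.753) → (166.120,93.860) → (201.629,107.428)

[7] `<polyline>` open polyline, #0000ff→cut S792 F481: (206.571,11.457) → (53.824,9.116) → (83.516,74.842) → (93.310,84.738) → (108.731,111.208)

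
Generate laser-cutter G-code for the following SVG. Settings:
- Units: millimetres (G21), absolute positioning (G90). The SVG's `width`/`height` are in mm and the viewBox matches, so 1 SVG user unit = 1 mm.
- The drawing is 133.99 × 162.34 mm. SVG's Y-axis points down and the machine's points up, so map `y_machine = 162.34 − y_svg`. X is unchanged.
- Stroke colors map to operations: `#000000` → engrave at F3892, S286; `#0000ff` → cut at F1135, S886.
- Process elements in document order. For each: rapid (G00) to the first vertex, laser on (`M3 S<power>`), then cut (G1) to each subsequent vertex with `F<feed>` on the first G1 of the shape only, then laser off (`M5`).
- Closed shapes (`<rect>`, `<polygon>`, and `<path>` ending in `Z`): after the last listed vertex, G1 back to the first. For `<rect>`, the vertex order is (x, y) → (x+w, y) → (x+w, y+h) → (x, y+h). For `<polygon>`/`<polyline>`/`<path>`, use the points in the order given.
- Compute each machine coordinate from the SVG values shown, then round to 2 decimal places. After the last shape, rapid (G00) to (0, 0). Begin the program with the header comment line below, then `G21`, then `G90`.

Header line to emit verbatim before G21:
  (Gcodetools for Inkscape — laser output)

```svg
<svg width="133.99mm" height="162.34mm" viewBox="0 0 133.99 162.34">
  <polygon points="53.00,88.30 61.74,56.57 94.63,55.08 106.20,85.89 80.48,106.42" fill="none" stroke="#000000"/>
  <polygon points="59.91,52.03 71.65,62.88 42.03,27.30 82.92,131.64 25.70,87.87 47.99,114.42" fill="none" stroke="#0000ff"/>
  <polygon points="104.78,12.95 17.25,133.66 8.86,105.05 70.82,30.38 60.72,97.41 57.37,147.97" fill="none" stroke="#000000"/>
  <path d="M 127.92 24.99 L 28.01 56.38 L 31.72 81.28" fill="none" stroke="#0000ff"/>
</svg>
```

Since the viewBox matches the mm dimensions, user units are millimetres directly. The only transform is the Y-flip y_m = 162.34 − y_svg.

Shape 1 is a regular polygon drawn with `<polygon>`. Its stroke #000000 means engrave at S286, F3892. After flipping Y the toolpath is (53.00,74.04) → (61.74,105.77) → (94.63,107.26) → (106.20,76.45) → (80.48,55.92) → (53.00,74.04), returning to the start.

Shape 2 is a closed polygon drawn with `<polygon>`. Its stroke #0000ff means cut at S886, F1135. After flipping Y the toolpath is (59.91,110.31) → (71.65,99.46) → (42.03,135.04) → (82.92,30.70) → (25.70,74.47) → (47.99,47.92) → (59.91,110.31), returning to the start.

Shape 3 is a closed polygon drawn with `<polygon>`. Its stroke #000000 means engrave at S286, F3892. After flipping Y the toolpath is (104.78,149.39) → (17.25,28.68) → (8.86,57.29) → (70.82,131.96) → (60.72,64.93) → (57.37,14.37) → (104.78,149.39), returning to the start.

Shape 4 is a open polyline drawn with `<path>`. Its stroke #0000ff means cut at S886, F1135. After flipping Y the toolpath is (127.92,137.35) → (28.01,105.96) → (31.72,81.06).

(Gcodetools for Inkscape — laser output)
G21
G90
G00 X53.00 Y74.04
M3 S286
G1 X61.74 Y105.77 F3892
G1 X94.63 Y107.26
G1 X106.20 Y76.45
G1 X80.48 Y55.92
G1 X53.00 Y74.04
M5
G00 X59.91 Y110.31
M3 S886
G1 X71.65 Y99.46 F1135
G1 X42.03 Y135.04
G1 X82.92 Y30.70
G1 X25.70 Y74.47
G1 X47.99 Y47.92
G1 X59.91 Y110.31
M5
G00 X104.78 Y149.39
M3 S286
G1 X17.25 Y28.68 F3892
G1 X8.86 Y57.29
G1 X70.82 Y131.96
G1 X60.72 Y64.93
G1 X57.37 Y14.37
G1 X104.78 Y149.39
M5
G00 X127.92 Y137.35
M3 S886
G1 X28.01 Y105.96 F1135
G1 X31.72 Y81.06
M5
G00 X0.00 Y0.00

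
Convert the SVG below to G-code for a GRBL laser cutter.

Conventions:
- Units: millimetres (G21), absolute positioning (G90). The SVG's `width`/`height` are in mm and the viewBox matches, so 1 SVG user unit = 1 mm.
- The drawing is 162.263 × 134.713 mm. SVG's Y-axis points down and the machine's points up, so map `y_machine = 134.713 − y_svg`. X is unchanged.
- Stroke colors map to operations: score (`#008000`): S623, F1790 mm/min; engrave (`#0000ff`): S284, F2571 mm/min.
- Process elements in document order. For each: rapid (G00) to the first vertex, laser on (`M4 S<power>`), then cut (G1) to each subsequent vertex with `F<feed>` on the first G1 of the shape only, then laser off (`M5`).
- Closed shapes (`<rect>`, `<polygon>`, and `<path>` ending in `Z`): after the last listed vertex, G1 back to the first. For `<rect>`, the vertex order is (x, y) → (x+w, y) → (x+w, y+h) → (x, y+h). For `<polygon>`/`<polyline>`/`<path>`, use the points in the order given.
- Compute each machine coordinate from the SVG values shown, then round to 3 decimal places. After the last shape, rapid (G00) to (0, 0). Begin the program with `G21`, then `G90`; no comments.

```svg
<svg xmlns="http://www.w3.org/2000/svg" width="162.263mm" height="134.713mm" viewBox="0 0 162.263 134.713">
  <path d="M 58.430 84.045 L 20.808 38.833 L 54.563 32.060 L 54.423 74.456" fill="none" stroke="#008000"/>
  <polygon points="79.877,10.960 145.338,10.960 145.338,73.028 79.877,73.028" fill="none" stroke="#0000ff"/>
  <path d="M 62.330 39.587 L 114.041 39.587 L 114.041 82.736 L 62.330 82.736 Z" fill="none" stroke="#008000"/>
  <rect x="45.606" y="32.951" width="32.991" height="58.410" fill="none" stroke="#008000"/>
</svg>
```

1 u = 1 mm; y_m = 134.713 − y.

[1] `<path>` open polyline, #008000→score S623 F1790: (58.430,50.668) → (20.808,95.880) → (54.563,102.653) → (54.423,60.257)

[2] `<polygon>` rectangle, #0000ff→engrave S284 F2571: (79.877,123.753) → (145.338,123.753) → (145.338,61.685) → (79.877,61.685) → (79.877,123.753) (closed)

[3] `<path>` rectangle, #008000→score S623 F1790: (62.330,95.126) → (114.041,95.126) → (114.041,51.977) → (62.330,51.977) → (62.330,95.126) (closed)

[4] `<rect>` rectangle, #008000→score S623 F1790: (45.606,101.762) → (78.597,101.762) → (78.597,43.352) → (45.606,43.352) → (45.606,101.762) (closed)

G21
G90
G00 X58.430 Y50.668
M4 S623
G1 X20.808 Y95.880 F1790
G1 X54.563 Y102.653
G1 X54.423 Y60.257
M5
G00 X79.877 Y123.753
M4 S284
G1 X145.338 Y123.753 F2571
G1 X145.338 Y61.685
G1 X79.877 Y61.685
G1 X79.877 Y123.753
M5
G00 X62.330 Y95.126
M4 S623
G1 X114.041 Y95.126 F1790
G1 X114.041 Y51.977
G1 X62.330 Y51.977
G1 X62.330 Y95.126
M5
G00 X45.606 Y101.762
M4 S623
G1 X78.597 Y101.762 F1790
G1 X78.597 Y43.352
G1 X45.606 Y43.352
G1 X45.606 Y101.762
M5
G00 X0.000 Y0.000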